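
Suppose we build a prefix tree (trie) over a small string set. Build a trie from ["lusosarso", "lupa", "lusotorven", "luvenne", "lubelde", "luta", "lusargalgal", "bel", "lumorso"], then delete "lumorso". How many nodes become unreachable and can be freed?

Walk "lumorso" from the leaf back toward the root, removing each node that no remaining word uses.
The suffix "morso" (5 nodes) is used only by "lumorso"; the node for "lu" still has the child "s", so pruning stops there.
Nodes removed: 5

5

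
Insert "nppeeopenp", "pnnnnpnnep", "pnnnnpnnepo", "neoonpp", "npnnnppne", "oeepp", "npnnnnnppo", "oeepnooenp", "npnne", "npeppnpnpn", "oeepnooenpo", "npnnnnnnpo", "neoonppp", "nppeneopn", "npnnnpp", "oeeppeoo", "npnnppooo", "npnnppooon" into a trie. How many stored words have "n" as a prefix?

12

Walk to "n"; the words in its subtree are exactly those with that prefix.
Matches: "neoonpp", "neoonppp", "npeppnpnpn", "npnne", "npnnnnnnpo", "npnnnnnppo", "npnnnpp", "npnnnppne", "npnnppooo", "npnnppooon", "nppeeopenp", "nppeneopn"
Count: 12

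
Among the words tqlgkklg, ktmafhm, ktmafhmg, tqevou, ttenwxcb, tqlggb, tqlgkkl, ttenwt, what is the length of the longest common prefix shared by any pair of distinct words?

Look for the deepest trie node that still has at least two words in its subtree.
e.g. "ktmafhm" and "ktmafhmg" share the prefix "ktmafhm" of length 7; no pair shares a longer one.
Longest shared-prefix length: 7

7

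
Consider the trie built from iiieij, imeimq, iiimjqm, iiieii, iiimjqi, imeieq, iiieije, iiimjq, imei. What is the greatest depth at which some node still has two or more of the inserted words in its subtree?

Look for the deepest trie node that still has at least two words in its subtree.
"iiieij" and "iiieije" agree on "iiieij" (6 characters) before diverging; nothing deeper is shared.
Longest shared-prefix length: 6

6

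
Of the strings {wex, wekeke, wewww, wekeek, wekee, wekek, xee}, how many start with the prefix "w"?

Walk to "w"; the words in its subtree are exactly those with that prefix.
Words under "w": wekee, wekeek, wekek, wekeke, wewww, wex
Count: 6

6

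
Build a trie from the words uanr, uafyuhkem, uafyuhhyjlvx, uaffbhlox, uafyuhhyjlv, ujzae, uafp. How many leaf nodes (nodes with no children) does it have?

A leaf is a node with no children — equivalently, the end of a word that is not a proper prefix of any other stored word.
Those words: "uaffbhlox", "uafp", "uafyuhhyjlvx", "uafyuhkem", "uanr", "ujzae"
Leaf count: 6

6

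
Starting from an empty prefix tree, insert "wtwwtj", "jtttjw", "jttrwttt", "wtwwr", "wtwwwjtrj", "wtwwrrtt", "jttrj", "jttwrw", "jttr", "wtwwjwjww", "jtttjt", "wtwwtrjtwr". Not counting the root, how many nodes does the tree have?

41

Count nodes per top-level branch (shared prefixes stored once):
  'j'-branch (jttr, jttrj, jttrwttt, jtttjt, jtttjw, jttwrw): 16 nodes
  'w'-branch (wtwwjwjww, wtwwr, wtwwrrtt, wtwwtj, wtwwtrjtwr, wtwwwjtrj): 25 nodes
Sum: 41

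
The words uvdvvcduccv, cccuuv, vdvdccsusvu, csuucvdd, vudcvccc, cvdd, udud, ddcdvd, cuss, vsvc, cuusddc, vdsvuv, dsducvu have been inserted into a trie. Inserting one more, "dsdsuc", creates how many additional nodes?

"dsd" is already a path in the trie; the remaining "suc" must be added.
New nodes needed: |"dsdsuc"| − 3 = 6 − 3 = 3.

3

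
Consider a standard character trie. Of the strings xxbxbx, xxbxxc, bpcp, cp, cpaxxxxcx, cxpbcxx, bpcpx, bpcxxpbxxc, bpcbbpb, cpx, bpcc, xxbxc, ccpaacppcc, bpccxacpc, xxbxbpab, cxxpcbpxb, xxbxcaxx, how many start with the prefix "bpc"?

6

Walk to "bpc"; the words in its subtree are exactly those with that prefix.
Words under "bpc": bpcbbpb, bpcc, bpccxacpc, bpcp, bpcpx, bpcxxpbxxc
Count: 6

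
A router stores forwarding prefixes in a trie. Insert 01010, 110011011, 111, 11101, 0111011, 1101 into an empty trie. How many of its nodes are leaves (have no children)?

5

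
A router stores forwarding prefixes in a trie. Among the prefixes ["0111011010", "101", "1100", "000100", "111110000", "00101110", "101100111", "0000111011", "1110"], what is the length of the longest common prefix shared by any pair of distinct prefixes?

3

The deepest shared node is where two words last agree before diverging.
e.g. "0000111011" and "000100" share the prefix "000" of length 3; no pair shares a longer one.
Longest shared-prefix length: 3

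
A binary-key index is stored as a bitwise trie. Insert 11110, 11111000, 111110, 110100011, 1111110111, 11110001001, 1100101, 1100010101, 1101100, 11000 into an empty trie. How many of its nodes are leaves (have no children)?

Leaves are exactly the stored words that no other stored word extends.
Those words: "1100010101", "1100101", "110100011", "1101100", "11110001001", "11111000", "1111110111"
Leaf count: 7

7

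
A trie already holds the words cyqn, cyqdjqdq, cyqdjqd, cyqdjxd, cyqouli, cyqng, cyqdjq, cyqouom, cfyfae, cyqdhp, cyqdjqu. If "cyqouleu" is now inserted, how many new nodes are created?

2

"cyqoul" is already a path in the trie; the remaining "eu" must be added.
New nodes needed: |"cyqouleu"| − 6 = 8 − 6 = 2.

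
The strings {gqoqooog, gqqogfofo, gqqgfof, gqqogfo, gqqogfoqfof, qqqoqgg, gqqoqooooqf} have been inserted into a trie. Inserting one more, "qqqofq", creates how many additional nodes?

The longest prefix of "qqqofq" already in the trie is "qqqo" (length 4).
So 6 − 4 = 2 new nodes.

2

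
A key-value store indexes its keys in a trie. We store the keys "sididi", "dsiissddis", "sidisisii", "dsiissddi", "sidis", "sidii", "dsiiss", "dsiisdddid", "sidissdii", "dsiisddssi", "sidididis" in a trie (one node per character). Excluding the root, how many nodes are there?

37

Count nodes per top-level branch (shared prefixes stored once):
  'd'-branch (dsiisdddid, dsiisddssi, dsiiss, dsiissddi, dsiissddis): 18 nodes
  's'-branch (sididi, sidididis, sidii, sidis, sidisisii, sidissdii): 19 nodes
Sum: 37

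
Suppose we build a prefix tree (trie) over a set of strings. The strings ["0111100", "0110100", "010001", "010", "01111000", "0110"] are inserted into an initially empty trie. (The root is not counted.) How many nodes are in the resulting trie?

16

For each word, the new-node count is its length minus the longest prefix already in the trie:
  "0111100" → 7 new (0, 1, 1, 1, 1, 0, 0)
  "0110100" → prefix "011" already present; 4 new (0, 1, 0, 0)
  "010001" → prefix "01" already present; 4 new (0, 0, 0, 1)
  "010" → prefix "010" already present; 0 new (none)
  "01111000" → prefix "0111100" already present; 1 new (0)
  "0110" → prefix "0110" already present; 0 new (none)
Total nodes = 7 + 4 + 4 + 0 + 1 + 0 = 16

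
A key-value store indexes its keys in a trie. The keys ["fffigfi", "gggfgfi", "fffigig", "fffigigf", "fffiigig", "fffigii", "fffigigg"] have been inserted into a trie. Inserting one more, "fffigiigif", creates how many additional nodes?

"fffigii" is already a path in the trie; the remaining "gif" must be added.
So 10 − 7 = 3 new nodes.

3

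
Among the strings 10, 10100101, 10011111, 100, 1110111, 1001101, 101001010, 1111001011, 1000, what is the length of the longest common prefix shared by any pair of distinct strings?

The deepest shared node is where two words last agree before diverging.
"10100101" and "101001010" agree on "10100101" (8 characters) before diverging; nothing deeper is shared.
Longest shared-prefix length: 8

8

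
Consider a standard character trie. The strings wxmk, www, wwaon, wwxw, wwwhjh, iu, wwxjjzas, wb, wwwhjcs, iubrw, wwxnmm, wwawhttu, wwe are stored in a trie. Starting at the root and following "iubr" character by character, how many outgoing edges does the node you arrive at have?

The children of the "iubr" node are the distinct next characters among strings starting with "iubr".
Characters that immediately follow "iubr" among the stored strings: {w}.
That node has 1 child edge.

1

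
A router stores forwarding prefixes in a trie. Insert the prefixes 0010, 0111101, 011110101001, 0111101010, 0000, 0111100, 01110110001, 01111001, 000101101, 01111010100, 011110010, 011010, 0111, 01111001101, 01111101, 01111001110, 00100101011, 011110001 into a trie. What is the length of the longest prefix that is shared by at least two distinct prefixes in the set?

11

Equivalently: take the maximum, over all pairs, of their longest common prefix length.
"01111010100" and "011110101001" agree on "01111010100" (11 characters) before diverging; nothing deeper is shared.
Longest shared-prefix length: 11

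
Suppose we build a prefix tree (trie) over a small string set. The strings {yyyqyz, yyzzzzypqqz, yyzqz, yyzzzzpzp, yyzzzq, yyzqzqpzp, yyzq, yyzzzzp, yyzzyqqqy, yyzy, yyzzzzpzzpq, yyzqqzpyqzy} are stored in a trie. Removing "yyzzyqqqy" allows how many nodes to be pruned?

5

Walk "yyzzyqqqy" from the leaf back toward the root, removing each node that no remaining word uses.
The suffix "yqqqy" (5 nodes) is used only by "yyzzyqqqy"; the node for "yyzz" still has the child "z", so pruning stops there.
Nodes removed: 5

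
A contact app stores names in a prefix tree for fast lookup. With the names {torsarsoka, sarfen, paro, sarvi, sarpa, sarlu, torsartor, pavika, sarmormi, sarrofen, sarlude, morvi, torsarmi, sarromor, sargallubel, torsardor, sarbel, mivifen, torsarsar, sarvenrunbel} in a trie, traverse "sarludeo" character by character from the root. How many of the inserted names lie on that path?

Traverse "sarludeo" character by character; count nodes along the way that are marked as word ends.
Prefixes of the query that are stored words: "sarlu", "sarlude"
Count: 2

2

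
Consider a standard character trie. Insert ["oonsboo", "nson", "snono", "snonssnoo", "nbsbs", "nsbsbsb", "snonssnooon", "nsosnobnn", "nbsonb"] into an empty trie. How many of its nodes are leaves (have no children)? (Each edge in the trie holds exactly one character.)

8

Leaves are exactly the stored words that no other stored word extends.
Those words: "nbsbs", "nbsonb", "nsbsbsb", "nson", "nsosnobnn", "oonsboo", "snono", "snonssnooon"
Leaf count: 8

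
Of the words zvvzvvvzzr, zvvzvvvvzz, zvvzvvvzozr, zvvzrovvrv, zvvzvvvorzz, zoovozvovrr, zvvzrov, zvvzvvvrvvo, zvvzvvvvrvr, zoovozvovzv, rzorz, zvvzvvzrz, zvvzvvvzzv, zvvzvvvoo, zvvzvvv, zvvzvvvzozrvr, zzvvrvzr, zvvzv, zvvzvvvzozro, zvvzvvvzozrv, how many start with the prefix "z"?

Traverse to the node for "z", then collect every word in that subtree.
Matches: "zoovozvovrr", "zoovozvovzv", "zvvzrov", "zvvzrovvrv", "zvvzv", "zvvzvvv", "zvvzvvvoo", "zvvzvvvorzz", "zvvzvvvrvvo", "zvvzvvvvrvr", "zvvzvvvvzz", "zvvzvvvzozr", "zvvzvvvzozro", "zvvzvvvzozrv", "zvvzvvvzozrvr", "zvvzvvvzzr", "zvvzvvvzzv", "zvvzvvzrz", "zzvvrvzr"
Count: 19

19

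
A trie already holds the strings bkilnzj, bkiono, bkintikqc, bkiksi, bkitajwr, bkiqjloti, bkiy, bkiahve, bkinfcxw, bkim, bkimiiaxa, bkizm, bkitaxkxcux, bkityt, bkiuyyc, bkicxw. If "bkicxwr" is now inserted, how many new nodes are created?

Walking "bkicxwr" from the root, the first 6 characters ("bkicxw") follow existing edges; "r" is the first miss.
New nodes needed: |"bkicxwr"| − 6 = 7 − 6 = 1.

1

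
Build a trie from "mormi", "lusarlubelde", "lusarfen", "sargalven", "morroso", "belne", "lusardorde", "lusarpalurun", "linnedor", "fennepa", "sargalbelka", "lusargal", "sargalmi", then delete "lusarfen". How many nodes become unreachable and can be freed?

3

A node on "lusarfen"'s path can go only if nothing else ends at it or branches off below it.
The suffix "fen" (3 nodes) is used only by "lusarfen"; the node for "lusar" still has the child "l", so pruning stops there.
Nodes removed: 3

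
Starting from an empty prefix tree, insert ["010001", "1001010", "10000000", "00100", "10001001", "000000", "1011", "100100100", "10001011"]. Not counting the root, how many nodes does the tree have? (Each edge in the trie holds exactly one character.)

For each word, the new-node count is its length minus the longest prefix already in the trie:
  "010001" → 6 new (0, 1, 0, 0, 0, 1)
  "1001010" → 7 new (1, 0, 0, 1, 0, 1, 0)
  "10000000" → prefix "100" already present; 5 new (0, 0, 0, 0, 0)
  "00100" → prefix "0" already present; 4 new (0, 1, 0, 0)
  "10001001" → prefix "1000" already present; 4 new (1, 0, 0, 1)
  "000000" → prefix "00" already present; 4 new (0, 0, 0, 0)
  "1011" → prefix "10" already present; 2 new (1, 1)
  "100100100" → prefix "10010" already present; 4 new (0, 1, 0, 0)
  "10001011" → prefix "100010" already present; 2 new (1, 1)
Total nodes = 6 + 7 + 5 + 4 + 4 + 4 + 2 + 4 + 2 = 38

38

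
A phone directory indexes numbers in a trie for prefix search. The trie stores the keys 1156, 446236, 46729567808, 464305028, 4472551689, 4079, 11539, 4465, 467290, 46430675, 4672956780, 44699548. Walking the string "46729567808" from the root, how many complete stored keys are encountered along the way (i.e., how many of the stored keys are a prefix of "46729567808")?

2

Check each prefix of "46729567808" against the stored set — each match is an end-marker on the path.
Prefixes of the query that are stored words: "4672956780", "46729567808"
Count: 2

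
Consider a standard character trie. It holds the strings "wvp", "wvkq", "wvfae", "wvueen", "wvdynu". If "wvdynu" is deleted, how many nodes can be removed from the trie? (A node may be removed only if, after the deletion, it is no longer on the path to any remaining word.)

Walk "wvdynu" from the leaf back toward the root, removing each node that no remaining word uses.
The suffix "dynu" (4 nodes) is used only by "wvdynu"; the node for "wv" still has the child "p", so pruning stops there.
Nodes removed: 4

4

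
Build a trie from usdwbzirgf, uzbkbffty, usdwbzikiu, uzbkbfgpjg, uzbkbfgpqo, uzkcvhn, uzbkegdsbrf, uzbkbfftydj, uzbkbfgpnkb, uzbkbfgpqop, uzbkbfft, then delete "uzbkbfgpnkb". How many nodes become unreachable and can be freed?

After clearing the end-marker at "uzbkbfgpnkb", prune upward until reaching a node still needed by another word.
The suffix "nkb" (3 nodes) is used only by "uzbkbfgpnkb"; the node for "uzbkbfgp" still has the child "j", so pruning stops there.
Nodes removed: 3

3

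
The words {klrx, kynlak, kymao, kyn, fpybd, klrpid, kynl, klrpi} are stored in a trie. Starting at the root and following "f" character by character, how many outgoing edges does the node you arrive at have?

1

Follow the path "f" to its node, then look at its outgoing edges.
Distinct next characters after "f": p.
That node has 1 child edge.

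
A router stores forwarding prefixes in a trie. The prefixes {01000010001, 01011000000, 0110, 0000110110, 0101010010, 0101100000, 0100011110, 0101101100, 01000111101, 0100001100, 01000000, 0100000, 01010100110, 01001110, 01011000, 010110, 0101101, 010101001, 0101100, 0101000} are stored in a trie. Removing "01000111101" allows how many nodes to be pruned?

A node on "01000111101"'s path can go only if nothing else ends at it or branches off below it.
The suffix "1" (1 node) is used only by "01000111101"; "0100011110" is itself a stored word, so pruning stops there.
Nodes removed: 1

1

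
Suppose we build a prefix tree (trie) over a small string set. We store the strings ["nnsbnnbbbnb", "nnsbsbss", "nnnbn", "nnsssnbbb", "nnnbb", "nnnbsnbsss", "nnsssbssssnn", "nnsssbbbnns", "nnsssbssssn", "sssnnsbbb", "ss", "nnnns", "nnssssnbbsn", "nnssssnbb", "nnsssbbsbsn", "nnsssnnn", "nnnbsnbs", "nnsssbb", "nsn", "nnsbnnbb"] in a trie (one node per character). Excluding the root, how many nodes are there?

Count nodes per top-level branch (shared prefixes stored once):
  'n'-branch (nnnbb, nnnbn, nnnbsnbs, nnnbsnbsss, nnnns, nnsbnnbb, nnsbnnbbbnb, nnsbsbss, nnsssbb, nnsssbbbnns, nnsssbbsbsn, nnsssbssssn, nnsssbssssnn, nnsssnbbb, nnsssnnn, nnssssnbb, nnssssnbbsn, nsn): 59 nodes
  's'-branch (ss, sssnnsbbb): 9 nodes
Sum: 68

68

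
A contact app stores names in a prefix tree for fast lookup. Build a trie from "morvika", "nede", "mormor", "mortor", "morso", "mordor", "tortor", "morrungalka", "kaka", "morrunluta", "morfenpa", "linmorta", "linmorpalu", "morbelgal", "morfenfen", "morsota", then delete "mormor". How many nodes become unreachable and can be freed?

A node on "mormor"'s path can go only if nothing else ends at it or branches off below it.
The suffix "mor" (3 nodes) is used only by "mormor"; the node for "mor" still has the child "v", so pruning stops there.
Nodes removed: 3

3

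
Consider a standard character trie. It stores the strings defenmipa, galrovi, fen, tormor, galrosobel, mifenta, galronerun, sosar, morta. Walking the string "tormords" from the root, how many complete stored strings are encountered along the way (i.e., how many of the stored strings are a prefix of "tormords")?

1

Traverse "tormords" character by character; count nodes along the way that are marked as word ends.
Prefixes of the query that are stored words: "tormor"
Count: 1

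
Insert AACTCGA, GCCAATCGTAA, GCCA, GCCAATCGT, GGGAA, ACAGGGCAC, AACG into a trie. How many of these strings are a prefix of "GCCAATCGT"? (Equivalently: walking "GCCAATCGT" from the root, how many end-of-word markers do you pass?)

2

Walk "GCCAATCGT" from the root; an end-of-word marker is hit whenever a stored word is a prefix of "GCCAATCGT".
Prefixes of the query that are stored words: "GCCA", "GCCAATCGT"
Count: 2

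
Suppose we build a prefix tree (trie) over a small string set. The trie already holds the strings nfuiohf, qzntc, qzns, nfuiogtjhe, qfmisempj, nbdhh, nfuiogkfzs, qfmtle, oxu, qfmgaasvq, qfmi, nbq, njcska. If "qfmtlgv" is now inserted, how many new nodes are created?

2

"qfmtl" is already a path in the trie; the remaining "gv" must be added.
Each of the 2 remaining characters creates one node.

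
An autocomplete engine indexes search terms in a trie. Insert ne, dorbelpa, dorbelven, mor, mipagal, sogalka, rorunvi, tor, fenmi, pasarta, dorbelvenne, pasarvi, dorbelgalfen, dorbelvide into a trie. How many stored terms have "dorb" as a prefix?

Walk to "dorb"; the words in its subtree are exactly those with that prefix.
Matches: "dorbelgalfen", "dorbelpa", "dorbelven", "dorbelvenne", "dorbelvide"
Count: 5

5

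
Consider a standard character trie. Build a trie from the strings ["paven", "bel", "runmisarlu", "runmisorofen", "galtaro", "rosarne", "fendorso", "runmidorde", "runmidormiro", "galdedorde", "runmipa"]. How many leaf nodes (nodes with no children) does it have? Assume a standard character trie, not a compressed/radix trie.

Leaves are exactly the stored words that no other stored word extends.
Those words: "bel", "fendorso", "galdedorde", "galtaro", "paven", "rosarne", "runmidorde", "runmidormiro", "runmipa", "runmisarlu", "runmisorofen"
Leaf count: 11

11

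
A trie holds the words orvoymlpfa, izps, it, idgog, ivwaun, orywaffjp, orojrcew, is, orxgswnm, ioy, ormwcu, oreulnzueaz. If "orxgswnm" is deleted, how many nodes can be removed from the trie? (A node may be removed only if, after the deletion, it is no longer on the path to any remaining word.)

After clearing the end-marker at "orxgswnm", prune upward until reaching a node still needed by another word.
The suffix "xgswnm" (6 nodes) is used only by "orxgswnm"; the node for "or" still has the child "v", so pruning stops there.
Nodes removed: 6

6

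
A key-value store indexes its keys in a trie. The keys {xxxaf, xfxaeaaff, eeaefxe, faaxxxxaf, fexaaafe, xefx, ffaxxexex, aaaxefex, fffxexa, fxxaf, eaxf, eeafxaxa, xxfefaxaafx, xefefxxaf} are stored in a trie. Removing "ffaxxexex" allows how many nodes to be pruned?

7

A node on "ffaxxexex"'s path can go only if nothing else ends at it or branches off below it.
The suffix "axxexex" (7 nodes) is used only by "ffaxxexex"; the node for "ff" still has the child "f", so pruning stops there.
Nodes removed: 7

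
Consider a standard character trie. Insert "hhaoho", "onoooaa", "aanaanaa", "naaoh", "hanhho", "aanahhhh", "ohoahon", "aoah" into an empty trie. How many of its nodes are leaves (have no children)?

8

Leaves are exactly the stored words that no other stored word extends.
Those words: "aanaanaa", "aanahhhh", "aoah", "hanhho", "hhaoho", "naaoh", "ohoahon", "onoooaa"
Leaf count: 8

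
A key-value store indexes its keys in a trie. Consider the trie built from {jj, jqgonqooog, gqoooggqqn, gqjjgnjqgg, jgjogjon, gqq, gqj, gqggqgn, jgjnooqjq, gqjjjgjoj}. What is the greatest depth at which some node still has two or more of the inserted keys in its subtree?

4

Equivalently: take the maximum, over all pairs, of their longest common prefix length.
"gqjjgnjqgg" and "gqjjjgjoj" agree on "gqjj" (4 characters) before diverging; nothing deeper is shared.
Longest shared-prefix length: 4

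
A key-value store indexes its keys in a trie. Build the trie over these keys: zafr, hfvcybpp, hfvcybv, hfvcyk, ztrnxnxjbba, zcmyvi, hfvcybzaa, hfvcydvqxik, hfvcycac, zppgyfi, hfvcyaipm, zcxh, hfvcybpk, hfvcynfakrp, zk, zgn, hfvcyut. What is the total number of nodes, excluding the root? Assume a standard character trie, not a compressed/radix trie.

65

Trace insertions, counting only characters that open a new branch:
  "zafr" → 4 new (z, a, f, r)
  "hfvcybpp" → 8 new (h, f, v, c, y, b, p, p)
  "hfvcybv" → prefix "hfvcyb" already present; 1 new (v)
  "hfvcyk" → prefix "hfvcy" already present; 1 new (k)
  "ztrnxnxjbba" → prefix "z" already present; 10 new (t, r, n, x, n, x, j, b, b, a)
  "zcmyvi" → prefix "z" already present; 5 new (c, m, y, v, i)
  "hfvcybzaa" → prefix "hfvcyb" already present; 3 new (z, a, a)
  "hfvcydvqxik" → prefix "hfvcy" already present; 6 new (d, v, q, x, i, k)
  "hfvcycac" → prefix "hfvcy" already present; 3 new (c, a, c)
  "zppgyfi" → prefix "z" already present; 6 new (p, p, g, y, f, i)
  "hfvcyaipm" → prefix "hfvcy" already present; 4 new (a, i, p, m)
  "zcxh" → prefix "zc" already present; 2 new (x, h)
  "hfvcybpk" → prefix "hfvcybp" already present; 1 new (k)
  "hfvcynfakrp" → prefix "hfvcy" already present; 6 new (n, f, a, k, r, p)
  "zk" → prefix "z" already present; 1 new (k)
  "zgn" → prefix "z" already present; 2 new (g, n)
  "hfvcyut" → prefix "hfvcy" already present; 2 new (u, t)
Total nodes = 4 + 8 + 1 + 1 + 10 + 5 + 3 + 6 + 3 + 6 + 4 + 2 + 1 + 6 + 1 + 2 + 2 = 65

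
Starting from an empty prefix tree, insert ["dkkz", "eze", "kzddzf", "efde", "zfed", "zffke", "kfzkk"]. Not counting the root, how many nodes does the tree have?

Trace insertions, counting only characters that open a new branch:
  "dkkz" → 4 new (d, k, k, z)
  "eze" → 3 new (e, z, e)
  "kzddzf" → 6 new (k, z, d, d, z, f)
  "efde" → prefix "e" already present; 3 new (f, d, e)
  "zfed" → 4 new (z, f, e, d)
  "zffke" → prefix "zf" already present; 3 new (f, k, e)
  "kfzkk" → prefix "k" already present; 4 new (f, z, k, k)
Total nodes = 4 + 3 + 6 + 3 + 4 + 3 + 4 = 27

27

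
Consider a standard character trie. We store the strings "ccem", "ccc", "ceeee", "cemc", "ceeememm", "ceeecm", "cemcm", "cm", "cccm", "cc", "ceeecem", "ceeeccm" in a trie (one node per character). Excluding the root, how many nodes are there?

Count nodes per top-level branch (shared prefixes stored once):
  'c'-branch (cc, ccc, cccm, ccem, ceeeccm, ceeecem, ceeecm, ceeee, ceeememm, cemc, cemcm, cm): 24 nodes
Sum: 24

24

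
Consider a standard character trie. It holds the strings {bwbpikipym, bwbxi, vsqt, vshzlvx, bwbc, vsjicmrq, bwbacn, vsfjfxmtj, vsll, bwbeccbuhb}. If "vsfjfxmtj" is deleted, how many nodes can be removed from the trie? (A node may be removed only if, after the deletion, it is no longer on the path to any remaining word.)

A node on "vsfjfxmtj"'s path can go only if nothing else ends at it or branches off below it.
The suffix "fjfxmtj" (7 nodes) is used only by "vsfjfxmtj"; the node for "vs" still has the child "q", so pruning stops there.
Nodes removed: 7

7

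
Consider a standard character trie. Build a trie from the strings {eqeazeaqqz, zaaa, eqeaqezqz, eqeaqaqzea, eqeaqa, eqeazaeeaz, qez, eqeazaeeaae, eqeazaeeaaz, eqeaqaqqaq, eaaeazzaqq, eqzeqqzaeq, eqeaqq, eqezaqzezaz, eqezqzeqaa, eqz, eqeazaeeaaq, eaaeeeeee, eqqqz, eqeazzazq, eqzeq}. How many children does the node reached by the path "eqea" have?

The children of the "eqea" node are the distinct next characters among strings starting with "eqea".
Characters that immediately follow "eqea" among the stored strings: {q, z}.
That node has 2 child edges.

2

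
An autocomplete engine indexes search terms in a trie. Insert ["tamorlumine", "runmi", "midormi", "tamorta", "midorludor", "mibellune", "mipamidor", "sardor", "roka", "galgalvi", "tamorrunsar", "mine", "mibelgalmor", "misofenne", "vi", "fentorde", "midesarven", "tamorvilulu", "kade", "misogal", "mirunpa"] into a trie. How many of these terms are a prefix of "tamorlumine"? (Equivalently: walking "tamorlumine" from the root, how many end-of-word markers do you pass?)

1

Walk "tamorlumine" from the root; an end-of-word marker is hit whenever a stored word is a prefix of "tamorlumine".
Prefixes of the query that are stored words: "tamorlumine"
Count: 1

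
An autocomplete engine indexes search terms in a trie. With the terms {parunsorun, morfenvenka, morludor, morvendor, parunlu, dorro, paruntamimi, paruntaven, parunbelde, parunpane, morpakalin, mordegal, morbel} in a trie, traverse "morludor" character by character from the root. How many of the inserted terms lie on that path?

1

Check each prefix of "morludor" against the stored set — each match is an end-marker on the path.
Prefixes of the query that are stored words: "morludor"
Count: 1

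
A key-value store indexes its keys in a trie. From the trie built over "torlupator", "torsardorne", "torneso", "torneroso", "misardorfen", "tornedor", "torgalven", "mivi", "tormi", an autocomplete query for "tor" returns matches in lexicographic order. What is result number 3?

Words with prefix "tor", in lexicographic order: "torgalven", "torlupator", "tormi", "tornedor", "torneroso", "torneso", "torsardorne"
The 3rd is tormi.

tormi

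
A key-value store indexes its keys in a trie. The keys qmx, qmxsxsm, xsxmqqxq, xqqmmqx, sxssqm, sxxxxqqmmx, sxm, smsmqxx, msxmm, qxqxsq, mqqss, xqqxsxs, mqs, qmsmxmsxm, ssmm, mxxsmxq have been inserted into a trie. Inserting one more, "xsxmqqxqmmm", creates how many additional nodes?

"xsxmqqxq" is already a path in the trie; the remaining "mmm" must be added.
New nodes needed: |"xsxmqqxqmmm"| − 8 = 11 − 8 = 3.

3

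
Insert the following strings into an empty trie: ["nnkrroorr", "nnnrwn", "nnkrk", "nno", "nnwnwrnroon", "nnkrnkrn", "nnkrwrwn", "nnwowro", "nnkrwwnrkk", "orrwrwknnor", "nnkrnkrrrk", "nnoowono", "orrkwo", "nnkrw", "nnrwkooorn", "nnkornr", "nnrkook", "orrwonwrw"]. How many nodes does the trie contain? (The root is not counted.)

84

Trace insertions, counting only characters that open a new branch:
  "nnkrroorr" → 9 new (n, n, k, r, r, o, o, r, r)
  "nnnrwn" → prefix "nn" already present; 4 new (n, r, w, n)
  "nnkrk" → prefix "nnkr" already present; 1 new (k)
  "nno" → prefix "nn" already present; 1 new (o)
  "nnwnwrnroon" → prefix "nn" already present; 9 new (w, n, w, r, n, r, o, o, n)
  "nnkrnkrn" → prefix "nnkr" already present; 4 new (n, k, r, n)
  "nnkrwrwn" → prefix "nnkr" already present; 4 new (w, r, w, n)
  "nnwowro" → prefix "nnw" already present; 4 new (o, w, r, o)
  "nnkrwwnrkk" → prefix "nnkrw" already present; 5 new (w, n, r, k, k)
  "orrwrwknnor" → 11 new (o, r, r, w, r, w, k, n, n, o, r)
  "nnkrnkrrrk" → prefix "nnkrnkr" already present; 3 new (r, r, k)
  "nnoowono" → prefix "nno" already present; 5 new (o, w, o, n, o)
  "orrkwo" → prefix "orr" already present; 3 new (k, w, o)
  "nnkrw" → prefix "nnkrw" already present; 0 new (none)
  "nnrwkooorn" → prefix "nn" already present; 8 new (r, w, k, o, o, o, r, n)
  "nnkornr" → prefix "nnk" already present; 4 new (o, r, n, r)
  "nnrkook" → prefix "nnr" already present; 4 new (k, o, o, k)
  "orrwonwrw" → prefix "orrw" already present; 5 new (o, n, w, r, w)
Total nodes = 9 + 4 + 1 + 1 + 9 + 4 + 4 + 4 + 5 + 11 + 3 + 5 + 3 + 0 + 8 + 4 + 4 + 5 = 84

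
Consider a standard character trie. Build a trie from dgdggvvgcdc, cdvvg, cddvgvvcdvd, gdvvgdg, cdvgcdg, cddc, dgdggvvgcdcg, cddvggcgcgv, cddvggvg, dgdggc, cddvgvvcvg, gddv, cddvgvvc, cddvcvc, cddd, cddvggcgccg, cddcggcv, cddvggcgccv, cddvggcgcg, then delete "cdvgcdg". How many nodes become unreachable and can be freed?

4

Walk "cdvgcdg" from the leaf back toward the root, removing each node that no remaining word uses.
The suffix "gcdg" (4 nodes) is used only by "cdvgcdg"; the node for "cdv" still has the child "v", so pruning stops there.
Nodes removed: 4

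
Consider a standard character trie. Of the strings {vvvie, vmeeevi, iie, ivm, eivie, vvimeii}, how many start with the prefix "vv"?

2

Filter for entries beginning with "vv":
Matches: "vvimeii", "vvvie"
Count: 2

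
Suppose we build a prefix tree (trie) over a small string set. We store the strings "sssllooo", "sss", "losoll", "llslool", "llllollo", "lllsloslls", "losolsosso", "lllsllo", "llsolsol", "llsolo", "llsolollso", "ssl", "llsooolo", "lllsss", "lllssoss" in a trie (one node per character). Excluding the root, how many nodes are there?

60

Count nodes per top-level branch (shared prefixes stored once):
  'l'-branch (llllollo, lllsllo, lllsloslls, lllssoss, lllsss, llslool, llsolo, llsolollso, llsolsol, llsooolo, losoll, losolsosso): 51 nodes
  's'-branch (ssl, sss, sssllooo): 9 nodes
Sum: 60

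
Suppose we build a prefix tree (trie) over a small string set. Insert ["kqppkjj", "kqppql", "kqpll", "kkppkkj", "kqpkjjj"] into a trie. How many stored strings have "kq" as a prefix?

Walk to "kq"; the words in its subtree are exactly those with that prefix.
Matches: "kqpkjjj", "kqpll", "kqppkjj", "kqppql"
Count: 4

4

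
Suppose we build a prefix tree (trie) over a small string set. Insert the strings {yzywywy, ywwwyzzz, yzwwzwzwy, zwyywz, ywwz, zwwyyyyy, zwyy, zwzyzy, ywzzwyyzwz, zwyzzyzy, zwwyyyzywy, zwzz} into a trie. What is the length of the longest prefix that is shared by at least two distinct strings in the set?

Look for the deepest trie node that still has at least two words in its subtree.
e.g. "zwwyyyyy" and "zwwyyyzywy" share the prefix "zwwyyy" of length 6; no pair shares a longer one.
Longest shared-prefix length: 6

6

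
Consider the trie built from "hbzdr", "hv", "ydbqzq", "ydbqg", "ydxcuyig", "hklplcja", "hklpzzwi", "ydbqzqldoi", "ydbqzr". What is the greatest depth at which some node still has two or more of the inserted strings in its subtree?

The deepest shared node is where two words last agree before diverging.
e.g. "ydbqzq" and "ydbqzqldoi" share the prefix "ydbqzq" of length 6; no pair shares a longer one.
Longest shared-prefix length: 6

6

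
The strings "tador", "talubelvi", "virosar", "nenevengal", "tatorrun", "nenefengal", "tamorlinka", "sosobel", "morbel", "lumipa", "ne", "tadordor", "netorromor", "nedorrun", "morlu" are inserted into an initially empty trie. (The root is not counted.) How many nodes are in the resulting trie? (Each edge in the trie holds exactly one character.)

For each word, the new-node count is its length minus the longest prefix already in the trie:
  "tador" → 5 new (t, a, d, o, r)
  "talubelvi" → prefix "ta" already present; 7 new (l, u, b, e, l, v, i)
  "virosar" → 7 new (v, i, r, o, s, a, r)
  "nenevengal" → 10 new (n, e, n, e, v, e, n, g, a, l)
  "tatorrun" → prefix "ta" already present; 6 new (t, o, r, r, u, n)
  "nenefengal" → prefix "nene" already present; 6 new (f, e, n, g, a, l)
  "tamorlinka" → prefix "ta" already present; 8 new (m, o, r, l, i, n, k, a)
  "sosobel" → 7 new (s, o, s, o, b, e, l)
  "morbel" → 6 new (m, o, r, b, e, l)
  "lumipa" → 6 new (l, u, m, i, p, a)
  "ne" → prefix "ne" already present; 0 new (none)
  "tadordor" → prefix "tador" already present; 3 new (d, o, r)
  "netorromor" → prefix "ne" already present; 8 new (t, o, r, r, o, m, o, r)
  "nedorrun" → prefix "ne" already present; 6 new (d, o, r, r, u, n)
  "morlu" → prefix "mor" already present; 2 new (l, u)
Total nodes = 5 + 7 + 7 + 10 + 6 + 6 + 8 + 7 + 6 + 6 + 0 + 3 + 8 + 6 + 2 = 87

87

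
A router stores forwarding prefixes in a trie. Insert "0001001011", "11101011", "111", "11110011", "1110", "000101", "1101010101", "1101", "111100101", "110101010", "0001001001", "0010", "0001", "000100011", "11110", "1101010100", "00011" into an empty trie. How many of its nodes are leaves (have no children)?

Leaves are exactly the stored words that no other stored word extends.
Those words: "000100011", "0001001001", "0001001011", "000101", "00011", "0010", "1101010100", "1101010101", "11101011", "111100101", "11110011"
Leaf count: 11

11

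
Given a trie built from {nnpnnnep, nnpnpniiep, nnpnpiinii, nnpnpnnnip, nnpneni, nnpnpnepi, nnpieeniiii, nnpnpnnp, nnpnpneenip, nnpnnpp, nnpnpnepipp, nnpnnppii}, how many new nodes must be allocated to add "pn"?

No existing word starts with "p", so every character of "pn" needs a new node.
2 − 0 = 2 new nodes.

2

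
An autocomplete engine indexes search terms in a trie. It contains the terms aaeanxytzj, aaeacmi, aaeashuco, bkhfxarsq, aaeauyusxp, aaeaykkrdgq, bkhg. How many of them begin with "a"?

Traverse to the node for "a", then collect every word in that subtree.
Matches: "aaeacmi", "aaeanxytzj", "aaeashuco", "aaeauyusxp", "aaeaykkrdgq"
Count: 5

5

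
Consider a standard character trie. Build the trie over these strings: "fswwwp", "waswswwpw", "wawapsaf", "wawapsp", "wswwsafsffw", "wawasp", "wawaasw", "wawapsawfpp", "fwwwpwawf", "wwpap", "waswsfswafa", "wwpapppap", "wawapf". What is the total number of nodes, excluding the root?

64

For each word, the new-node count is its length minus the longest prefix already in the trie:
  "fswwwp" → 6 new (f, s, w, w, w, p)
  "waswswwpw" → 9 new (w, a, s, w, s, w, w, p, w)
  "wawapsaf" → prefix "wa" already present; 6 new (w, a, p, s, a, f)
  "wawapsp" → prefix "wawaps" already present; 1 new (p)
  "wswwsafsffw" → prefix "w" already present; 10 new (s, w, w, s, a, f, s, f, f, w)
  "wawasp" → prefix "wawa" already present; 2 new (s, p)
  "wawaasw" → prefix "wawa" already present; 3 new (a, s, w)
  "wawapsawfpp" → prefix "wawapsa" already present; 4 new (w, f, p, p)
  "fwwwpwawf" → prefix "f" already present; 8 new (w, w, w, p, w, a, w, f)
  "wwpap" → prefix "w" already present; 4 new (w, p, a, p)
  "waswsfswafa" → prefix "wasws" already present; 6 new (f, s, w, a, f, a)
  "wwpapppap" → prefix "wwpap" already present; 4 new (p, p, a, p)
  "wawapf" → prefix "wawap" already present; 1 new (f)
Total nodes = 6 + 9 + 6 + 1 + 10 + 2 + 3 + 4 + 8 + 4 + 6 + 4 + 1 = 64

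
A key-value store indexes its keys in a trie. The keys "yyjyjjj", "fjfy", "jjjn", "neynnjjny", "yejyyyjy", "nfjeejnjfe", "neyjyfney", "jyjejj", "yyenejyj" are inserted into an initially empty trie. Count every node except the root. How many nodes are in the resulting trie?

57

Count nodes per top-level branch (shared prefixes stored once):
  'f'-branch (fjfy): 4 nodes
  'j'-branch (jjjn, jyjejj): 9 nodes
  'n'-branch (neyjyfney, neynnjjny, nfjeejnjfe): 24 nodes
  'y'-branch (yejyyyjy, yyenejyj, yyjyjjj): 20 nodes
Sum: 57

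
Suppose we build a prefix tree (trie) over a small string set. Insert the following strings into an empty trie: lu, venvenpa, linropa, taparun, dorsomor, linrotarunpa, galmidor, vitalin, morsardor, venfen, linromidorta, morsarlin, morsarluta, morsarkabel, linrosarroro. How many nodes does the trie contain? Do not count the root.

89

For each word, the new-node count is its length minus the longest prefix already in the trie:
  "lu" → 2 new (l, u)
  "venvenpa" → 8 new (v, e, n, v, e, n, p, a)
  "linropa" → prefix "l" already present; 6 new (i, n, r, o, p, a)
  "taparun" → 7 new (t, a, p, a, r, u, n)
  "dorsomor" → 8 new (d, o, r, s, o, m, o, r)
  "linrotarunpa" → prefix "linro" already present; 7 new (t, a, r, u, n, p, a)
  "galmidor" → 8 new (g, a, l, m, i, d, o, r)
  "vitalin" → prefix "v" already present; 6 new (i, t, a, l, i, n)
  "morsardor" → 9 new (m, o, r, s, a, r, d, o, r)
  "venfen" → prefix "ven" already present; 3 new (f, e, n)
  "linromidorta" → prefix "linro" already present; 7 new (m, i, d, o, r, t, a)
  "morsarlin" → prefix "morsar" already present; 3 new (l, i, n)
  "morsarluta" → prefix "morsarl" already present; 3 new (u, t, a)
  "morsarkabel" → prefix "morsar" already present; 5 new (k, a, b, e, l)
  "linrosarroro" → prefix "linro" already present; 7 new (s, a, r, r, o, r, o)
Total nodes = 2 + 8 + 6 + 7 + 8 + 7 + 8 + 6 + 9 + 3 + 7 + 3 + 3 + 5 + 7 = 89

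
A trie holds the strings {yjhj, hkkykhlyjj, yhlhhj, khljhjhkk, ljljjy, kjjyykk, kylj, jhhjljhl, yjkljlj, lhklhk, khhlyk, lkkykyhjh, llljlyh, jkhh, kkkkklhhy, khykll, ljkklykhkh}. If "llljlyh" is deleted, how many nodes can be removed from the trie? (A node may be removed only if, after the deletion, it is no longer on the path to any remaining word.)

Walk "llljlyh" from the leaf back toward the root, removing each node that no remaining word uses.
The suffix "lljlyh" (6 nodes) is used only by "llljlyh"; the node for "l" still has the child "j", so pruning stops there.
Nodes removed: 6

6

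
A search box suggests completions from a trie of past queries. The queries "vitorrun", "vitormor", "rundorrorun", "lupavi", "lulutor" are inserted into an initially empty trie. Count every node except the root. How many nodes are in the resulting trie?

33

Insert word by word; a character creates a node only if that edge doesn't already exist:
  "vitorrun" → 8 new (v, i, t, o, r, r, u, n)
  "vitormor" → prefix "vitor" already present; 3 new (m, o, r)
  "rundorrorun" → 11 new (r, u, n, d, o, r, r, o, r, u, n)
  "lupavi" → 6 new (l, u, p, a, v, i)
  "lulutor" → prefix "lu" already present; 5 new (l, u, t, o, r)
Total nodes = 8 + 3 + 11 + 6 + 5 = 33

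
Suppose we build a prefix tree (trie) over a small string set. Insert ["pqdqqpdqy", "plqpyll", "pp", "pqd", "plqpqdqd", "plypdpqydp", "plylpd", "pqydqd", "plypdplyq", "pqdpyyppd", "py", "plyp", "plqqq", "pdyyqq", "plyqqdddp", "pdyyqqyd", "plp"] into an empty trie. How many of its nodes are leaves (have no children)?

Leaves are exactly the stored words that no other stored word extends.
Those words: "pdyyqqyd", "plp", "plqpqdqd", "plqpyll", "plqqq", "plylpd", "plypdplyq", "plypdpqydp", "plyqqdddp", "pp", "pqdpyyppd", "pqdqqpdqy", "pqydqd", "py"
Leaf count: 14

14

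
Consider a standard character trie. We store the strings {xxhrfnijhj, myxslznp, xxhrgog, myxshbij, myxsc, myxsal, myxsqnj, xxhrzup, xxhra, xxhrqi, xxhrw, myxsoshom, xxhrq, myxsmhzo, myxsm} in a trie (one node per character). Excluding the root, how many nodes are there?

Insert word by word; a character creates a node only if that edge doesn't already exist:
  "xxhrfnijhj" → 10 new (x, x, h, r, f, n, i, j, h, j)
  "myxslznp" → 8 new (m, y, x, s, l, z, n, p)
  "xxhrgog" → prefix "xxhr" already present; 3 new (g, o, g)
  "myxshbij" → prefix "myxs" already present; 4 new (h, b, i, j)
  "myxsc" → prefix "myxs" already present; 1 new (c)
  "myxsal" → prefix "myxs" already present; 2 new (a, l)
  "myxsqnj" → prefix "myxs" already present; 3 new (q, n, j)
  "xxhrzup" → prefix "xxhr" already present; 3 new (z, u, p)
  "xxhra" → prefix "xxhr" already present; 1 new (a)
  "xxhrqi" → prefix "xxhr" already present; 2 new (q, i)
  "xxhrw" → prefix "xxhr" already present; 1 new (w)
  "myxsoshom" → prefix "myxs" already present; 5 new (o, s, h, o, m)
  "xxhrq" → prefix "xxhrq" already present; 0 new (none)
  "myxsmhzo" → prefix "myxs" already present; 4 new (m, h, z, o)
  "myxsm" → prefix "myxsm" already present; 0 new (none)
Total nodes = 10 + 8 + 3 + 4 + 1 + 2 + 3 + 3 + 1 + 2 + 1 + 5 + 0 + 4 + 0 = 47

47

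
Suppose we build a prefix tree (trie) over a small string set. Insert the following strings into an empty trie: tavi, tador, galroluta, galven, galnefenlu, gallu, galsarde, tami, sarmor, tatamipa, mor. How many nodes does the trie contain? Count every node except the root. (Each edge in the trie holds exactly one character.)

50

For each word, the new-node count is its length minus the longest prefix already in the trie:
  "tavi" → 4 new (t, a, v, i)
  "tador" → prefix "ta" already present; 3 new (d, o, r)
  "galroluta" → 9 new (g, a, l, r, o, l, u, t, a)
  "galven" → prefix "gal" already present; 3 new (v, e, n)
  "galnefenlu" → prefix "gal" already present; 7 new (n, e, f, e, n, l, u)
  "gallu" → prefix "gal" already present; 2 new (l, u)
  "galsarde" → prefix "gal" already present; 5 new (s, a, r, d, e)
  "tami" → prefix "ta" already present; 2 new (m, i)
  "sarmor" → 6 new (s, a, r, m, o, r)
  "tatamipa" → prefix "ta" already present; 6 new (t, a, m, i, p, a)
  "mor" → 3 new (m, o, r)
Total nodes = 4 + 3 + 9 + 3 + 7 + 2 + 5 + 2 + 6 + 6 + 3 = 50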